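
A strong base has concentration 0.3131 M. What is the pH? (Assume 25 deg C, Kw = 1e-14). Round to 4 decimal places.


A strong base dissociates completely, so [OH-] equals the given concentration.
pOH = -log10([OH-]) = -log10(0.3131) = 0.504317
pH = 14 - pOH = 14 - 0.504317
pH = 13.495683, rounded to 4 dp:

13.4957


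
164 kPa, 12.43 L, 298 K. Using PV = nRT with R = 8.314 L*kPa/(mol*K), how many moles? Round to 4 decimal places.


PV = nRT, solve for n = PV / (RT).
PV = 164 * 12.43 = 2038.52
RT = 8.314 * 298 = 2477.572
n = 2038.52 / 2477.572
n = 0.82278941 mol, rounded to 4 dp:

0.8228 mol


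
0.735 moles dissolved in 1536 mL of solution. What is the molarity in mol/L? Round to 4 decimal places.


Convert volume to liters: V_L = V_mL / 1000.
V_L = 1536 / 1000 = 1.536 L
M = n / V_L = 0.735 / 1.536
M = 0.47851562 mol/L, rounded to 4 dp:

0.4785 mol/L


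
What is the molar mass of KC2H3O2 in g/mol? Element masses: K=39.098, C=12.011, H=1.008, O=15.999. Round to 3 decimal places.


M = sum(count * atomic_mass) over atoms.
M = 1*39.098 + 2*12.011 + 3*1.008 + 2*15.999
M = 39.098 + 24.022 + 3.024 + 31.998
M = 98.142 g/mol, rounded to 3 dp:

98.142 g/mol


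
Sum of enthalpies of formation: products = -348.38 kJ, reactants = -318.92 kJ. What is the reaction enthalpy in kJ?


dH_rxn = sum(dH_f products) - sum(dH_f reactants)
dH_rxn = -348.38 - (-318.92)
dH_rxn = -29.46 kJ:

-29.46 kJ


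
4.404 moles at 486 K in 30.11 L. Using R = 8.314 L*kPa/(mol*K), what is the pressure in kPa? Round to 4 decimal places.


PV = nRT, solve for P = nRT / V.
nRT = 4.404 * 8.314 * 486 = 17794.82
P = 17794.82 / 30.11
P = 590.9936898 kPa, rounded to 4 dp:

590.9937 kPa


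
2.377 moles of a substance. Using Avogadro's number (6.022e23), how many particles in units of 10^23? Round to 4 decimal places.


N = n * NA, then divide by 1e23 for the requested units.
N / 1e23 = n * 6.022
N / 1e23 = 2.377 * 6.022
N / 1e23 = 14.314294, rounded to 4 dp:

14.3143


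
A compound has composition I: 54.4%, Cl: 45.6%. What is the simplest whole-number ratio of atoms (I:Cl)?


Assume 100 g of compound, divide each mass% by atomic mass to get moles, then normalize by the smallest to get a raw atom ratio.
Moles per 100 g: I: 54.4/126.904 = 0.4287, Cl: 45.6/35.453 = 1.2862
Raw ratio (divide by min = 0.4287): I: 1.0, Cl: 3.0
Multiply by 1 to clear fractions: I: 1.0 ~= 1, Cl: 3.0 ~= 3
Reduce by GCD to get the simplest whole-number ratio:

1:3


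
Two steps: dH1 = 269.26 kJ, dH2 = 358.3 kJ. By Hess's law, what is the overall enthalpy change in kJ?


Hess's law: enthalpy is a state function, so add the step enthalpies.
dH_total = dH1 + dH2 = 269.26 + (358.3)
dH_total = 627.56 kJ:

627.56 kJ


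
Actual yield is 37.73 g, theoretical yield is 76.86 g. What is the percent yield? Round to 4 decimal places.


% yield = 100 * actual / theoretical
% yield = 100 * 37.73 / 76.86
% yield = 49.08925319 %, rounded to 4 dp:

49.0893 %


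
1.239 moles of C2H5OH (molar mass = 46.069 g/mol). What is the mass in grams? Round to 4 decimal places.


mass = n * M
mass = 1.239 * 46.069
mass = 57.079491 g, rounded to 4 dp:

57.0795 g


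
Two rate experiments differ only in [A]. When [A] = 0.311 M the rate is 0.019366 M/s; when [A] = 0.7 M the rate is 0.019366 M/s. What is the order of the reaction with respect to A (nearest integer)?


Rate is proportional to [A]^n, so rate2/rate1 = ([A]2/[A]1)^n. Take logs to solve for n.
rate2/rate1 = 0.019366 / 0.019366 = 1.0
[A]2/[A]1 = 0.7 / 0.311 = 2.2508
n = ln(1.0) / ln(2.2508) = 0.0
Nearest integer order:

0


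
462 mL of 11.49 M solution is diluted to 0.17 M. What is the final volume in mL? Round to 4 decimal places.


Dilution: M1*V1 = M2*V2, solve for V2.
V2 = M1*V1 / M2
V2 = 11.49 * 462 / 0.17
V2 = 5308.38 / 0.17
V2 = 31225.76470588 mL, rounded to 4 dp:

31225.7647 mL


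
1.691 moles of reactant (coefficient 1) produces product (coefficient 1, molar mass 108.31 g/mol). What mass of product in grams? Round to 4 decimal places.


Use the coefficient ratio to convert reactant moles to product moles, then multiply by the product's molar mass.
moles_P = moles_R * (coeff_P / coeff_R) = 1.691 * (1/1) = 1.691
mass_P = moles_P * M_P = 1.691 * 108.31
mass_P = 183.15221 g, rounded to 4 dp:

183.1522 g


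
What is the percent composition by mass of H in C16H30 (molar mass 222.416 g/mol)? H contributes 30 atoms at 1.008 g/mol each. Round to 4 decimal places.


pct = 100 * (n_elem * M_elem) / M_total
mass_contribution = 30 * 1.008 = 30.24 g/mol
pct = 100 * 30.24 / 222.416
pct = 13.59614416 %, rounded to 4 dp:

13.5961 %


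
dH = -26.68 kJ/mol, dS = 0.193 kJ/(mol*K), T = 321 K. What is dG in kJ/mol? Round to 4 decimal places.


Gibbs: dG = dH - T*dS (consistent units, dS already in kJ/(mol*K)).
T*dS = 321 * 0.193 = 61.953
dG = -26.68 - (61.953)
dG = -88.633 kJ/mol, rounded to 4 dp:

-88.6330 kJ/mol


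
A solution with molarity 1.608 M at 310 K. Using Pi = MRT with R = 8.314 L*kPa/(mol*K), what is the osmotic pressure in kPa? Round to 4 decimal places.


Osmotic pressure (van't Hoff): Pi = M*R*T.
RT = 8.314 * 310 = 2577.34
Pi = 1.608 * 2577.34
Pi = 4144.36272 kPa, rounded to 4 dp:

4144.3627 kPa


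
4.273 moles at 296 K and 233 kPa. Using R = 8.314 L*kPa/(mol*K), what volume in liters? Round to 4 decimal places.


PV = nRT, solve for V = nRT / P.
nRT = 4.273 * 8.314 * 296 = 10515.6137
V = 10515.6137 / 233
V = 45.13138927 L, rounded to 4 dp:

45.1314 L


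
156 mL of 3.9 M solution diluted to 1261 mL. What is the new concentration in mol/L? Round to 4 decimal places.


Dilution: M1*V1 = M2*V2, solve for M2.
M2 = M1*V1 / V2
M2 = 3.9 * 156 / 1261
M2 = 608.4 / 1261
M2 = 0.48247423 mol/L, rounded to 4 dp:

0.4825 mol/L


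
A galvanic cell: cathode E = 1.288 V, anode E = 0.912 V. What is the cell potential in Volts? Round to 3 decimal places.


Standard cell potential: E_cell = E_cathode - E_anode.
E_cell = 1.288 - (0.912)
E_cell = 0.376 V, rounded to 3 dp:

0.376 V


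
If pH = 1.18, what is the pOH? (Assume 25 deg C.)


At 25 deg C, pH + pOH = 14.
pOH = 14 - pH = 14 - 1.18
pOH = 12.82:

12.82


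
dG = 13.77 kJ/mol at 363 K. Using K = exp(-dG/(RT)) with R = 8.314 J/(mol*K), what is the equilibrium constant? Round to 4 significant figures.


dG is in kJ/mol; multiply by 1000 to match R in J/(mol*K).
RT = 8.314 * 363 = 3017.982 J/mol
exponent = -dG*1000 / (RT) = -(13.77*1000) / 3017.982 = -4.56265147
K = exp(-4.56265147)
K = 0.010434356, rounded to 4 significant figures:

0.01043


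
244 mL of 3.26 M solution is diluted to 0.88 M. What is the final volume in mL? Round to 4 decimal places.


Dilution: M1*V1 = M2*V2, solve for V2.
V2 = M1*V1 / M2
V2 = 3.26 * 244 / 0.88
V2 = 795.44 / 0.88
V2 = 903.90909091 mL, rounded to 4 dp:

903.9091 mL


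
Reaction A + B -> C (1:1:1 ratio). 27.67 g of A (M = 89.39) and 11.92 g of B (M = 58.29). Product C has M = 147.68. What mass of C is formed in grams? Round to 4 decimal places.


Find moles of each reactant; the smaller value is the limiting reagent in a 1:1:1 reaction, so moles_C equals moles of the limiter.
n_A = mass_A / M_A = 27.67 / 89.39 = 0.309542 mol
n_B = mass_B / M_B = 11.92 / 58.29 = 0.204495 mol
Limiting reagent: B (smaller), n_limiting = 0.204495 mol
mass_C = n_limiting * M_C = 0.204495 * 147.68
mass_C = 30.1998216 g, rounded to 4 dp:

30.1998 g


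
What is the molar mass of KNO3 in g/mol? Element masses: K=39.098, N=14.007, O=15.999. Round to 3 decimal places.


M = sum(count * atomic_mass) over atoms.
M = 1*39.098 + 1*14.007 + 3*15.999
M = 39.098 + 14.007 + 47.997
M = 101.102 g/mol, rounded to 3 dp:

101.102 g/mol


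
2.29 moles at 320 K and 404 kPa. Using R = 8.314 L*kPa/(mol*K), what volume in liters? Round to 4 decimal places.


PV = nRT, solve for V = nRT / P.
nRT = 2.29 * 8.314 * 320 = 6092.4992
V = 6092.4992 / 404
V = 15.08044356 L, rounded to 4 dp:

15.0804 L


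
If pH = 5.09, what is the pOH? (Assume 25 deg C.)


At 25 deg C, pH + pOH = 14.
pOH = 14 - pH = 14 - 5.09
pOH = 8.91:

8.91


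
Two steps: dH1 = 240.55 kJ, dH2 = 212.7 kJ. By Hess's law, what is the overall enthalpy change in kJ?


Hess's law: enthalpy is a state function, so add the step enthalpies.
dH_total = dH1 + dH2 = 240.55 + (212.7)
dH_total = 453.25 kJ:

453.25 kJ


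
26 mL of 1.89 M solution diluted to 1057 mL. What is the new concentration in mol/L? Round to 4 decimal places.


Dilution: M1*V1 = M2*V2, solve for M2.
M2 = M1*V1 / V2
M2 = 1.89 * 26 / 1057
M2 = 49.14 / 1057
M2 = 0.04649007 mol/L, rounded to 4 dp:

0.0465 mol/L


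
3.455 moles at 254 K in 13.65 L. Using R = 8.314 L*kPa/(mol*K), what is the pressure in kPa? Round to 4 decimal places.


PV = nRT, solve for P = nRT / V.
nRT = 3.455 * 8.314 * 254 = 7296.117
P = 7296.117 / 13.65
P = 534.51406593 kPa, rounded to 4 dp:

534.5141 kPa


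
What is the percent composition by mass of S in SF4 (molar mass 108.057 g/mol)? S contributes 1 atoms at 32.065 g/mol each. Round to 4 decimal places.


pct = 100 * (n_elem * M_elem) / M_total
mass_contribution = 1 * 32.065 = 32.065 g/mol
pct = 100 * 32.065 / 108.057
pct = 29.67415346 %, rounded to 4 dp:

29.6742 %


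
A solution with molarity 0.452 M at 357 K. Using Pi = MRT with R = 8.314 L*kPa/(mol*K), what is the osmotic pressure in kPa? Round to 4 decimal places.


Osmotic pressure (van't Hoff): Pi = M*R*T.
RT = 8.314 * 357 = 2968.098
Pi = 0.452 * 2968.098
Pi = 1341.580296 kPa, rounded to 4 dp:

1341.5803 kPa


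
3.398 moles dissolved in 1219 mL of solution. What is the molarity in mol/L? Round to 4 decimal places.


Convert volume to liters: V_L = V_mL / 1000.
V_L = 1219 / 1000 = 1.219 L
M = n / V_L = 3.398 / 1.219
M = 2.78753076 mol/L, rounded to 4 dp:

2.7875 mol/L


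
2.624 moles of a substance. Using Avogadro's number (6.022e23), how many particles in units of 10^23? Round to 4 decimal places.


N = n * NA, then divide by 1e23 for the requested units.
N / 1e23 = n * 6.022
N / 1e23 = 2.624 * 6.022
N / 1e23 = 15.801728, rounded to 4 dp:

15.8017


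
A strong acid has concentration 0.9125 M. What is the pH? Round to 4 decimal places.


A strong acid dissociates completely, so [H+] equals the given concentration.
pH = -log10([H+]) = -log10(0.9125)
pH = 0.03976713, rounded to 4 dp:

0.0398


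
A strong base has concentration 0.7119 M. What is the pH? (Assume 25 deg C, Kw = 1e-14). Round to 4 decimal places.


A strong base dissociates completely, so [OH-] equals the given concentration.
pOH = -log10([OH-]) = -log10(0.7119) = 0.147581
pH = 14 - pOH = 14 - 0.147581
pH = 13.852419, rounded to 4 dp:

13.8524


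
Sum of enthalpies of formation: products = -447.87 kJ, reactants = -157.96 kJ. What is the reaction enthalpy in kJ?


dH_rxn = sum(dH_f products) - sum(dH_f reactants)
dH_rxn = -447.87 - (-157.96)
dH_rxn = -289.91 kJ:

-289.91 kJ


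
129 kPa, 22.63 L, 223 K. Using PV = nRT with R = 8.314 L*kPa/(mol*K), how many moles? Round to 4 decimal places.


PV = nRT, solve for n = PV / (RT).
PV = 129 * 22.63 = 2919.27
RT = 8.314 * 223 = 1854.022
n = 2919.27 / 1854.022
n = 1.5745606 mol, rounded to 4 dp:

1.5746 mol


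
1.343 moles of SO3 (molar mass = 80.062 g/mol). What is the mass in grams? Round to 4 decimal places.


mass = n * M
mass = 1.343 * 80.062
mass = 107.523266 g, rounded to 4 dp:

107.5233 g


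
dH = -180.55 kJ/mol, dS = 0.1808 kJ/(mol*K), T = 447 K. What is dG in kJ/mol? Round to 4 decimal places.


Gibbs: dG = dH - T*dS (consistent units, dS already in kJ/(mol*K)).
T*dS = 447 * 0.1808 = 80.8176
dG = -180.55 - (80.8176)
dG = -261.3676 kJ/mol, rounded to 4 dp:

-261.3676 kJ/mol


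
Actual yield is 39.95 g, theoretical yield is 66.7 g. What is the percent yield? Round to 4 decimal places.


% yield = 100 * actual / theoretical
% yield = 100 * 39.95 / 66.7
% yield = 59.89505247 %, rounded to 4 dp:

59.8951 %


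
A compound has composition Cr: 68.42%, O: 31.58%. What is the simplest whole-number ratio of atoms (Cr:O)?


Assume 100 g of compound, divide each mass% by atomic mass to get moles, then normalize by the smallest to get a raw atom ratio.
Moles per 100 g: Cr: 68.42/51.996 = 1.3159, O: 31.58/15.999 = 1.9739
Raw ratio (divide by min = 1.3159): Cr: 1.0, O: 1.5
Multiply by 2 to clear fractions: Cr: 2.0 ~= 2, O: 3.0 ~= 3
Reduce by GCD to get the simplest whole-number ratio:

2:3


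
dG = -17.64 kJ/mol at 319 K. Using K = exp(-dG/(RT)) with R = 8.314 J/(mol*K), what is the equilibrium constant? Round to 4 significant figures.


dG is in kJ/mol; multiply by 1000 to match R in J/(mol*K).
RT = 8.314 * 319 = 2652.166 J/mol
exponent = -dG*1000 / (RT) = -(-17.64*1000) / 2652.166 = 6.65116739
K = exp(6.65116739)
K = 773.68699, rounded to 4 significant figures:

773.7


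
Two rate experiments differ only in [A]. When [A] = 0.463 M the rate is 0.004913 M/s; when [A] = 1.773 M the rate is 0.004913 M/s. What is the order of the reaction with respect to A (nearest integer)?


Rate is proportional to [A]^n, so rate2/rate1 = ([A]2/[A]1)^n. Take logs to solve for n.
rate2/rate1 = 0.004913 / 0.004913 = 1.0
[A]2/[A]1 = 1.773 / 0.463 = 3.8294
n = ln(1.0) / ln(3.8294) = 0.0
Nearest integer order:

0


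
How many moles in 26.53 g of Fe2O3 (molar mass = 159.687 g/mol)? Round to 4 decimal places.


n = mass / M
n = 26.53 / 159.687
n = 0.16613751 mol, rounded to 4 dp:

0.1661 mol


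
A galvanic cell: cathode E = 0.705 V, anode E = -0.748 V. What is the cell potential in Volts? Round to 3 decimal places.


Standard cell potential: E_cell = E_cathode - E_anode.
E_cell = 0.705 - (-0.748)
E_cell = 1.453 V, rounded to 3 dp:

1.453 V


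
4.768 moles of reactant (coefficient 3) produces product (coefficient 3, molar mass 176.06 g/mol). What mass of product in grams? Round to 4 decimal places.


Use the coefficient ratio to convert reactant moles to product moles, then multiply by the product's molar mass.
moles_P = moles_R * (coeff_P / coeff_R) = 4.768 * (3/3) = 4.768
mass_P = moles_P * M_P = 4.768 * 176.06
mass_P = 839.45408 g, rounded to 4 dp:

839.4541 g


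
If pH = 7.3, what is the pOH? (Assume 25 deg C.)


At 25 deg C, pH + pOH = 14.
pOH = 14 - pH = 14 - 7.3
pOH = 6.7:

6.70


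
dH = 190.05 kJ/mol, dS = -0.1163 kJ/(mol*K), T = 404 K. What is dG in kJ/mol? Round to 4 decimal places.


Gibbs: dG = dH - T*dS (consistent units, dS already in kJ/(mol*K)).
T*dS = 404 * -0.1163 = -46.9852
dG = 190.05 - (-46.9852)
dG = 237.0352 kJ/mol, rounded to 4 dp:

237.0352 kJ/mol


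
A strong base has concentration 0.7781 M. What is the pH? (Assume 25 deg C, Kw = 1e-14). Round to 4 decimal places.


A strong base dissociates completely, so [OH-] equals the given concentration.
pOH = -log10([OH-]) = -log10(0.7781) = 0.108965
pH = 14 - pOH = 14 - 0.108965
pH = 13.891035, rounded to 4 dp:

13.8910


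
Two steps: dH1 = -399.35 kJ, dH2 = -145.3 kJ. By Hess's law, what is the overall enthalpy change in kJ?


Hess's law: enthalpy is a state function, so add the step enthalpies.
dH_total = dH1 + dH2 = -399.35 + (-145.3)
dH_total = -544.65 kJ:

-544.65 kJ


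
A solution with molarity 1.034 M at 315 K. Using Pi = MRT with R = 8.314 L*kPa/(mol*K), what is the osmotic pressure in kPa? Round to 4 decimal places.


Osmotic pressure (van't Hoff): Pi = M*R*T.
RT = 8.314 * 315 = 2618.91
Pi = 1.034 * 2618.91
Pi = 2707.95294 kPa, rounded to 4 dp:

2707.9529 kPa


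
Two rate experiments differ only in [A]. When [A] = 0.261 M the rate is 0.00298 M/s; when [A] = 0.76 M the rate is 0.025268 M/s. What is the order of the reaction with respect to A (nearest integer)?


Rate is proportional to [A]^n, so rate2/rate1 = ([A]2/[A]1)^n. Take logs to solve for n.
rate2/rate1 = 0.025268 / 0.00298 = 8.4792
[A]2/[A]1 = 0.76 / 0.261 = 2.9119
n = ln(8.4792) / ln(2.9119) = 2.0
Nearest integer order:

2


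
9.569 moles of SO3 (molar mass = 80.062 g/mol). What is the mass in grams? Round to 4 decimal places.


mass = n * M
mass = 9.569 * 80.062
mass = 766.113278 g, rounded to 4 dp:

766.1133 g


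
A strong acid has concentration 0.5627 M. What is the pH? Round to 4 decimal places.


A strong acid dissociates completely, so [H+] equals the given concentration.
pH = -log10([H+]) = -log10(0.5627)
pH = 0.24972308, rounded to 4 dp:

0.2497


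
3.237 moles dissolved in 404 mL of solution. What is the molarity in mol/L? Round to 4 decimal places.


Convert volume to liters: V_L = V_mL / 1000.
V_L = 404 / 1000 = 0.404 L
M = n / V_L = 3.237 / 0.404
M = 8.01237624 mol/L, rounded to 4 dp:

8.0124 mol/L


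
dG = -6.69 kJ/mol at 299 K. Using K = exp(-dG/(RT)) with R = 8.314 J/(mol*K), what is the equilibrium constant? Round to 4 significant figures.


dG is in kJ/mol; multiply by 1000 to match R in J/(mol*K).
RT = 8.314 * 299 = 2485.886 J/mol
exponent = -dG*1000 / (RT) = -(-6.69*1000) / 2485.886 = 2.6911934
K = exp(2.6911934)
K = 14.749267, rounded to 4 significant figures:

14.75


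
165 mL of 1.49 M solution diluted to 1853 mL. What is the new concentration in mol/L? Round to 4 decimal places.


Dilution: M1*V1 = M2*V2, solve for M2.
M2 = M1*V1 / V2
M2 = 1.49 * 165 / 1853
M2 = 245.85 / 1853
M2 = 0.13267674 mol/L, rounded to 4 dp:

0.1327 mol/L


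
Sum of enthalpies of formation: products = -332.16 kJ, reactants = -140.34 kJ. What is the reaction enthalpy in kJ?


dH_rxn = sum(dH_f products) - sum(dH_f reactants)
dH_rxn = -332.16 - (-140.34)
dH_rxn = -191.82 kJ:

-191.82 kJ


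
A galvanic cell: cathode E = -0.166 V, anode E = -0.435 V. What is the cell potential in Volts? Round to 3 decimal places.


Standard cell potential: E_cell = E_cathode - E_anode.
E_cell = -0.166 - (-0.435)
E_cell = 0.269 V, rounded to 3 dp:

0.269 V


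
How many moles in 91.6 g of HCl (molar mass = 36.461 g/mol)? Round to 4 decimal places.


n = mass / M
n = 91.6 / 36.461
n = 2.51227339 mol, rounded to 4 dp:

2.5123 mol


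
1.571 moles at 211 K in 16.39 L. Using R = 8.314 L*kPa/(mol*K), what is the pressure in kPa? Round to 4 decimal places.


PV = nRT, solve for P = nRT / V.
nRT = 1.571 * 8.314 * 211 = 2755.933
P = 2755.933 / 16.39
P = 168.14722392 kPa, rounded to 4 dp:

168.1472 kPa


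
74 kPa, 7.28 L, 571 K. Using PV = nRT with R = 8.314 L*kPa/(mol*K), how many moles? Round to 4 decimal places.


PV = nRT, solve for n = PV / (RT).
PV = 74 * 7.28 = 538.72
RT = 8.314 * 571 = 4747.294
n = 538.72 / 4747.294
n = 0.11347938 mol, rounded to 4 dp:

0.1135 mol


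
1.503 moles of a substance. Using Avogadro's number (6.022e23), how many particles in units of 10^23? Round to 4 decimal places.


N = n * NA, then divide by 1e23 for the requested units.
N / 1e23 = n * 6.022
N / 1e23 = 1.503 * 6.022
N / 1e23 = 9.051066, rounded to 4 dp:

9.0511


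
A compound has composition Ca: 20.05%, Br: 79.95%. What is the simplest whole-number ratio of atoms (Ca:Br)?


Assume 100 g of compound, divide each mass% by atomic mass to get moles, then normalize by the smallest to get a raw atom ratio.
Moles per 100 g: Ca: 20.05/40.078 = 0.5003, Br: 79.95/79.904 = 1.0006
Raw ratio (divide by min = 0.5003): Ca: 1.0, Br: 2.0
Multiply by 1 to clear fractions: Ca: 1.0 ~= 1, Br: 2.0 ~= 2
Reduce by GCD to get the simplest whole-number ratio:

1:2


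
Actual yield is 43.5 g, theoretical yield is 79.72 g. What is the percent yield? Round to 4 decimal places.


% yield = 100 * actual / theoretical
% yield = 100 * 43.5 / 79.72
% yield = 54.56598093 %, rounded to 4 dp:

54.5660 %


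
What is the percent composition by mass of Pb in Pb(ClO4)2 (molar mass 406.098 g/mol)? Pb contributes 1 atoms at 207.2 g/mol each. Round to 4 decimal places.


pct = 100 * (n_elem * M_elem) / M_total
mass_contribution = 1 * 207.2 = 207.2 g/mol
pct = 100 * 207.2 / 406.098
pct = 51.02216706 %, rounded to 4 dp:

51.0222 %


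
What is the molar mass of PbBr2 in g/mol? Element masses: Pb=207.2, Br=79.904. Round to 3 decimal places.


M = sum(count * atomic_mass) over atoms.
M = 1*207.2 + 2*79.904
M = 207.2 + 159.808
M = 367.008 g/mol, rounded to 3 dp:

367.008 g/mol


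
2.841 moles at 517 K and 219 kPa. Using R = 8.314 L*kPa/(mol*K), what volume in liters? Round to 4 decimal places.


PV = nRT, solve for V = nRT / P.
nRT = 2.841 * 8.314 * 517 = 12211.5783
V = 12211.5783 / 219
V = 55.76063151 L, rounded to 4 dp:

55.7606 L


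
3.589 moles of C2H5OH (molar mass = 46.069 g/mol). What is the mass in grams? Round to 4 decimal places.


mass = n * M
mass = 3.589 * 46.069
mass = 165.341641 g, rounded to 4 dp:

165.3416 g


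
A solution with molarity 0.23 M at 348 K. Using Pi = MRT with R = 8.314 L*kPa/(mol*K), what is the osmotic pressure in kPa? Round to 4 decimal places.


Osmotic pressure (van't Hoff): Pi = M*R*T.
RT = 8.314 * 348 = 2893.272
Pi = 0.23 * 2893.272
Pi = 665.45256 kPa, rounded to 4 dp:

665.4526 kPa


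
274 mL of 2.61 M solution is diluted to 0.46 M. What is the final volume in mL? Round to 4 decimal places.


Dilution: M1*V1 = M2*V2, solve for V2.
V2 = M1*V1 / M2
V2 = 2.61 * 274 / 0.46
V2 = 715.14 / 0.46
V2 = 1554.65217391 mL, rounded to 4 dp:

1554.6522 mL


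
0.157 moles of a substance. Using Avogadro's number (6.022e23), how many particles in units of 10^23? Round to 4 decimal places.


N = n * NA, then divide by 1e23 for the requested units.
N / 1e23 = n * 6.022
N / 1e23 = 0.157 * 6.022
N / 1e23 = 0.945454, rounded to 4 dp:

0.9455


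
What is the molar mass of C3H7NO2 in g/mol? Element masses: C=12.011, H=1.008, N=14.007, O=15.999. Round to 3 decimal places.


M = sum(count * atomic_mass) over atoms.
M = 3*12.011 + 7*1.008 + 1*14.007 + 2*15.999
M = 36.033 + 7.056 + 14.007 + 31.998
M = 89.094 g/mol, rounded to 3 dp:

89.094 g/mol


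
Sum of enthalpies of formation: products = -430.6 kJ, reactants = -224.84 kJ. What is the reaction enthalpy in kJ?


dH_rxn = sum(dH_f products) - sum(dH_f reactants)
dH_rxn = -430.6 - (-224.84)
dH_rxn = -205.76 kJ:

-205.76 kJ


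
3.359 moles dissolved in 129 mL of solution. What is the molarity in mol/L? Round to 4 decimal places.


Convert volume to liters: V_L = V_mL / 1000.
V_L = 129 / 1000 = 0.129 L
M = n / V_L = 3.359 / 0.129
M = 26.03875969 mol/L, rounded to 4 dp:

26.0388 mol/L


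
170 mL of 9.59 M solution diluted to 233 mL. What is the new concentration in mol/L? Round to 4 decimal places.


Dilution: M1*V1 = M2*V2, solve for M2.
M2 = M1*V1 / V2
M2 = 9.59 * 170 / 233
M2 = 1630.3 / 233
M2 = 6.99699571 mol/L, rounded to 4 dp:

6.9970 mol/L


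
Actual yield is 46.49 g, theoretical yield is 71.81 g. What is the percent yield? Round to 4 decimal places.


% yield = 100 * actual / theoretical
% yield = 100 * 46.49 / 71.81
% yield = 64.74028687 %, rounded to 4 dp:

64.7403 %


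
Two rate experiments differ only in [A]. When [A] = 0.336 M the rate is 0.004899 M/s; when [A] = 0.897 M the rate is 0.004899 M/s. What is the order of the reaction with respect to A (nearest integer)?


Rate is proportional to [A]^n, so rate2/rate1 = ([A]2/[A]1)^n. Take logs to solve for n.
rate2/rate1 = 0.004899 / 0.004899 = 1.0
[A]2/[A]1 = 0.897 / 0.336 = 2.6696
n = ln(1.0) / ln(2.6696) = 0.0
Nearest integer order:

0


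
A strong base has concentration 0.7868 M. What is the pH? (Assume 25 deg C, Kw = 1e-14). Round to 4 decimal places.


A strong base dissociates completely, so [OH-] equals the given concentration.
pOH = -log10([OH-]) = -log10(0.7868) = 0.104136
pH = 14 - pOH = 14 - 0.104136
pH = 13.895864, rounded to 4 dp:

13.8959


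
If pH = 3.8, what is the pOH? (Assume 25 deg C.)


At 25 deg C, pH + pOH = 14.
pOH = 14 - pH = 14 - 3.8
pOH = 10.2:

10.20


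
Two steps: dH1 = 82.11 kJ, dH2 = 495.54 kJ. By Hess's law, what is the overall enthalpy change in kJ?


Hess's law: enthalpy is a state function, so add the step enthalpies.
dH_total = dH1 + dH2 = 82.11 + (495.54)
dH_total = 577.65 kJ:

577.65 kJ


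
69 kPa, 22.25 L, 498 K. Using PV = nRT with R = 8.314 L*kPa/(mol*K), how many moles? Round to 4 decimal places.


PV = nRT, solve for n = PV / (RT).
PV = 69 * 22.25 = 1535.25
RT = 8.314 * 498 = 4140.372
n = 1535.25 / 4140.372
n = 0.37080002 mol, rounded to 4 dp:

0.3708 mol


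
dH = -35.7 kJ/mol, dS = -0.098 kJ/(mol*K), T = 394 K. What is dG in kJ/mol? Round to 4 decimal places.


Gibbs: dG = dH - T*dS (consistent units, dS already in kJ/(mol*K)).
T*dS = 394 * -0.098 = -38.612
dG = -35.7 - (-38.612)
dG = 2.912 kJ/mol, rounded to 4 dp:

2.9120 kJ/mol


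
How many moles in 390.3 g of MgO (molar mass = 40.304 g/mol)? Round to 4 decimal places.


n = mass / M
n = 390.3 / 40.304
n = 9.68390234 mol, rounded to 4 dp:

9.6839 mol


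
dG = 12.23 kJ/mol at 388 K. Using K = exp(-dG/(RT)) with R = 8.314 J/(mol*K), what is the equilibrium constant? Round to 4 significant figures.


dG is in kJ/mol; multiply by 1000 to match R in J/(mol*K).
RT = 8.314 * 388 = 3225.832 J/mol
exponent = -dG*1000 / (RT) = -(12.23*1000) / 3225.832 = -3.79126997
K = exp(-3.79126997)
K = 0.022566924, rounded to 4 significant figures:

0.02257


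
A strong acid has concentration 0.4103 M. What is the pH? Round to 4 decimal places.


A strong acid dissociates completely, so [H+] equals the given concentration.
pH = -log10([H+]) = -log10(0.4103)
pH = 0.38689848, rounded to 4 dp:

0.3869


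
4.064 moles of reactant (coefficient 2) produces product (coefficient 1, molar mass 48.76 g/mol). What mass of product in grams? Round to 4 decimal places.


Use the coefficient ratio to convert reactant moles to product moles, then multiply by the product's molar mass.
moles_P = moles_R * (coeff_P / coeff_R) = 4.064 * (1/2) = 2.032
mass_P = moles_P * M_P = 2.032 * 48.76
mass_P = 99.08032 g, rounded to 4 dp:

99.0803 g


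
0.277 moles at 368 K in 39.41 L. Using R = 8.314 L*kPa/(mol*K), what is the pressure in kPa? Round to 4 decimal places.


PV = nRT, solve for P = nRT / V.
nRT = 0.277 * 8.314 * 368 = 847.4959
P = 847.4959 / 39.41
P = 21.50459021 kPa, rounded to 4 dp:

21.5046 kPa


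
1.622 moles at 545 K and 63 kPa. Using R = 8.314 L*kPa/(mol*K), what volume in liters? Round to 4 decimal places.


PV = nRT, solve for V = nRT / P.
nRT = 1.622 * 8.314 * 545 = 7349.4929
V = 7349.4929 / 63
V = 116.65861746 L, rounded to 4 dp:

116.6586 L


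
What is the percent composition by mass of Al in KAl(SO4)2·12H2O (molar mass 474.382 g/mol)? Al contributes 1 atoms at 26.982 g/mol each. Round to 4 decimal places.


pct = 100 * (n_elem * M_elem) / M_total
mass_contribution = 1 * 26.982 = 26.982 g/mol
pct = 100 * 26.982 / 474.382
pct = 5.68782121 %, rounded to 4 dp:

5.6878 %


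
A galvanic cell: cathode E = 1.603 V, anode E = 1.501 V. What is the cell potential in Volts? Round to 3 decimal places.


Standard cell potential: E_cell = E_cathode - E_anode.
E_cell = 1.603 - (1.501)
E_cell = 0.102 V, rounded to 3 dp:

0.102 V


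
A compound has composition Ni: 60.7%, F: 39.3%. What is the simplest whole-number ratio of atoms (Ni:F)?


Assume 100 g of compound, divide each mass% by atomic mass to get moles, then normalize by the smallest to get a raw atom ratio.
Moles per 100 g: Ni: 60.7/58.693 = 1.0342, F: 39.3/18.998 = 2.0686
Raw ratio (divide by min = 1.0342): Ni: 1.0, F: 2.0
Multiply by 1 to clear fractions: Ni: 1.0 ~= 1, F: 2.0 ~= 2
Reduce by GCD to get the simplest whole-number ratio:

1:2


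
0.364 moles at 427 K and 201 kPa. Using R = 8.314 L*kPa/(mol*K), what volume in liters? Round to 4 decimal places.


PV = nRT, solve for V = nRT / P.
nRT = 0.364 * 8.314 * 427 = 1292.2284
V = 1292.2284 / 201
V = 6.42899701 L, rounded to 4 dp:

6.4290 L


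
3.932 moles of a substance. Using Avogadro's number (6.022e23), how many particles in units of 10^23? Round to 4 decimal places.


N = n * NA, then divide by 1e23 for the requested units.
N / 1e23 = n * 6.022
N / 1e23 = 3.932 * 6.022
N / 1e23 = 23.678504, rounded to 4 dp:

23.6785


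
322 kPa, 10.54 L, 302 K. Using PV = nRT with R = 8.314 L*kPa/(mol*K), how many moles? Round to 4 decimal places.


PV = nRT, solve for n = PV / (RT).
PV = 322 * 10.54 = 3393.88
RT = 8.314 * 302 = 2510.828
n = 3393.88 / 2510.828
n = 1.35169753 mol, rounded to 4 dp:

1.3517 mol


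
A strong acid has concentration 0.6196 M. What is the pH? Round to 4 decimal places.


A strong acid dissociates completely, so [H+] equals the given concentration.
pH = -log10([H+]) = -log10(0.6196)
pH = 0.20788859, rounded to 4 dp:

0.2079


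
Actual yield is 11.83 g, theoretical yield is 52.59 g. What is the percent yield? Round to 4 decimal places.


% yield = 100 * actual / theoretical
% yield = 100 * 11.83 / 52.59
% yield = 22.49477087 %, rounded to 4 dp:

22.4948 %


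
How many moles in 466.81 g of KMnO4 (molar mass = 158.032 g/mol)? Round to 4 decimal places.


n = mass / M
n = 466.81 / 158.032
n = 2.95389541 mol, rounded to 4 dp:

2.9539 mol


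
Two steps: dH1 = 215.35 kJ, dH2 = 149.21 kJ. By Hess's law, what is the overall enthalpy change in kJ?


Hess's law: enthalpy is a state function, so add the step enthalpies.
dH_total = dH1 + dH2 = 215.35 + (149.21)
dH_total = 364.56 kJ:

364.56 kJ


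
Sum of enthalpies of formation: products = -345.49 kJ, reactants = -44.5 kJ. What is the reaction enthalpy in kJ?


dH_rxn = sum(dH_f products) - sum(dH_f reactants)
dH_rxn = -345.49 - (-44.5)
dH_rxn = -300.99 kJ:

-300.99 kJ


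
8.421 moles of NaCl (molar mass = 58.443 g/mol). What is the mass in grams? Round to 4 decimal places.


mass = n * M
mass = 8.421 * 58.443
mass = 492.148503 g, rounded to 4 dp:

492.1485 g


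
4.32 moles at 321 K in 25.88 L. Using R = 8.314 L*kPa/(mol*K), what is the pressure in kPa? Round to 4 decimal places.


PV = nRT, solve for P = nRT / V.
nRT = 4.32 * 8.314 * 321 = 11529.1901
P = 11529.1901 / 25.88
P = 445.48647991 kPa, rounded to 4 dp:

445.4865 kPa


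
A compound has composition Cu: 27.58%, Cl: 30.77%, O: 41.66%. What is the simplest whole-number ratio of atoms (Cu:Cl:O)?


Assume 100 g of compound, divide each mass% by atomic mass to get moles, then normalize by the smallest to get a raw atom ratio.
Moles per 100 g: Cu: 27.58/63.546 = 0.434, Cl: 30.77/35.453 = 0.8679, O: 41.66/15.999 = 2.6039
Raw ratio (divide by min = 0.434): Cu: 1.0, Cl: 2.0, O: 6.0
Multiply by 1 to clear fractions: Cu: 1.0 ~= 1, Cl: 2.0 ~= 2, O: 6.0 ~= 6
Reduce by GCD to get the simplest whole-number ratio:

1:2:6


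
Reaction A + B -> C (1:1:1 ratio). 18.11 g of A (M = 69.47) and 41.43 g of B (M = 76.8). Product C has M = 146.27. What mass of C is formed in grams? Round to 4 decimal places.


Find moles of each reactant; the smaller value is the limiting reagent in a 1:1:1 reaction, so moles_C equals moles of the limiter.
n_A = mass_A / M_A = 18.11 / 69.47 = 0.260688 mol
n_B = mass_B / M_B = 41.43 / 76.8 = 0.539453 mol
Limiting reagent: A (smaller), n_limiting = 0.260688 mol
mass_C = n_limiting * M_C = 0.260688 * 146.27
mass_C = 38.13083376 g, rounded to 4 dp:

38.1308 g


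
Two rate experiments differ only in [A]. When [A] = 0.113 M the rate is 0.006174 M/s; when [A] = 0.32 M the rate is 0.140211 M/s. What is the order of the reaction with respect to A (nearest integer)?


Rate is proportional to [A]^n, so rate2/rate1 = ([A]2/[A]1)^n. Take logs to solve for n.
rate2/rate1 = 0.140211 / 0.006174 = 22.7099
[A]2/[A]1 = 0.32 / 0.113 = 2.8319
n = ln(22.7099) / ln(2.8319) = 3.0
Nearest integer order:

3


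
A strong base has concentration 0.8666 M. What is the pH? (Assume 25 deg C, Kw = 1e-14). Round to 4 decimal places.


A strong base dissociates completely, so [OH-] equals the given concentration.
pOH = -log10([OH-]) = -log10(0.8666) = 0.062181
pH = 14 - pOH = 14 - 0.062181
pH = 13.937819, rounded to 4 dp:

13.9378


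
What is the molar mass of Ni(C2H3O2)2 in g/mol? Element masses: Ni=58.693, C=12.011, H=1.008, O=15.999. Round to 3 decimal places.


M = sum(count * atomic_mass) over atoms.
M = 1*58.693 + 4*12.011 + 6*1.008 + 4*15.999
M = 58.693 + 48.044 + 6.048 + 63.996
M = 176.781 g/mol, rounded to 3 dp:

176.781 g/mol


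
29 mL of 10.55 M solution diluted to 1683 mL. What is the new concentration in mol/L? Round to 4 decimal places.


Dilution: M1*V1 = M2*V2, solve for M2.
M2 = M1*V1 / V2
M2 = 10.55 * 29 / 1683
M2 = 305.95 / 1683
M2 = 0.18178847 mol/L, rounded to 4 dp:

0.1818 mol/L


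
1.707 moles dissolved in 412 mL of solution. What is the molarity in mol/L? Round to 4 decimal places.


Convert volume to liters: V_L = V_mL / 1000.
V_L = 412 / 1000 = 0.412 L
M = n / V_L = 1.707 / 0.412
M = 4.14320388 mol/L, rounded to 4 dp:

4.1432 mol/L


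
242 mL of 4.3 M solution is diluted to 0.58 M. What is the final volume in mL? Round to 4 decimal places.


Dilution: M1*V1 = M2*V2, solve for V2.
V2 = M1*V1 / M2
V2 = 4.3 * 242 / 0.58
V2 = 1040.6 / 0.58
V2 = 1794.13793103 mL, rounded to 4 dp:

1794.1379 mL


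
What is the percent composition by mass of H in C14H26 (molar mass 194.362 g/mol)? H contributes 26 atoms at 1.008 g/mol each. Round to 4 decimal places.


pct = 100 * (n_elem * M_elem) / M_total
mass_contribution = 26 * 1.008 = 26.208 g/mol
pct = 100 * 26.208 / 194.362
pct = 13.48411727 %, rounded to 4 dp:

13.4841 %


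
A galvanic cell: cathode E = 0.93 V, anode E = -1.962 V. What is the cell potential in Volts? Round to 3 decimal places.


Standard cell potential: E_cell = E_cathode - E_anode.
E_cell = 0.93 - (-1.962)
E_cell = 2.892 V, rounded to 3 dp:

2.892 V


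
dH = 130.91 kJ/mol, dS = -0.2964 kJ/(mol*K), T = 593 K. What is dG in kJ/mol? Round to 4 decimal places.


Gibbs: dG = dH - T*dS (consistent units, dS already in kJ/(mol*K)).
T*dS = 593 * -0.2964 = -175.7652
dG = 130.91 - (-175.7652)
dG = 306.6752 kJ/mol, rounded to 4 dp:

306.6752 kJ/mol


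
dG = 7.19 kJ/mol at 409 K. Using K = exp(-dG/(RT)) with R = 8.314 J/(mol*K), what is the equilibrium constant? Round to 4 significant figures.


dG is in kJ/mol; multiply by 1000 to match R in J/(mol*K).
RT = 8.314 * 409 = 3400.426 J/mol
exponent = -dG*1000 / (RT) = -(7.19*1000) / 3400.426 = -2.11444096
K = exp(-2.11444096)
K = 0.12070075, rounded to 4 significant figures:

0.1207


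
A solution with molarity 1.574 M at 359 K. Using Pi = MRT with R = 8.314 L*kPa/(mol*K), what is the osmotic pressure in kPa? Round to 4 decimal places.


Osmotic pressure (van't Hoff): Pi = M*R*T.
RT = 8.314 * 359 = 2984.726
Pi = 1.574 * 2984.726
Pi = 4697.958724 kPa, rounded to 4 dp:

4697.9587 kPa


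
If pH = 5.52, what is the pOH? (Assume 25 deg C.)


At 25 deg C, pH + pOH = 14.
pOH = 14 - pH = 14 - 5.52
pOH = 8.48:

8.48


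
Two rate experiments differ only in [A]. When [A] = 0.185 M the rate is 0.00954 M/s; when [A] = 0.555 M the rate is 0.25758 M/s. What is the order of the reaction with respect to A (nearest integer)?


Rate is proportional to [A]^n, so rate2/rate1 = ([A]2/[A]1)^n. Take logs to solve for n.
rate2/rate1 = 0.25758 / 0.00954 = 27.0
[A]2/[A]1 = 0.555 / 0.185 = 3.0
n = ln(27.0) / ln(3.0) = 3.0
Nearest integer order:

3


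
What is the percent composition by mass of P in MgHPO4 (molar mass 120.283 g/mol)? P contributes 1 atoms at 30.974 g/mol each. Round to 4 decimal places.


pct = 100 * (n_elem * M_elem) / M_total
mass_contribution = 1 * 30.974 = 30.974 g/mol
pct = 100 * 30.974 / 120.283
pct = 25.75093737 %, rounded to 4 dp:

25.7509 %


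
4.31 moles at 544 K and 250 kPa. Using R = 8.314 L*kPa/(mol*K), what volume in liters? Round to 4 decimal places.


PV = nRT, solve for V = nRT / P.
nRT = 4.31 * 8.314 * 544 = 19493.337
V = 19493.337 / 250
V = 77.973348 L, rounded to 4 dp:

77.9733 L


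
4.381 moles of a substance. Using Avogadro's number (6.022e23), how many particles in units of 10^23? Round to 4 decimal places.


N = n * NA, then divide by 1e23 for the requested units.
N / 1e23 = n * 6.022
N / 1e23 = 4.381 * 6.022
N / 1e23 = 26.382382, rounded to 4 dp:

26.3824


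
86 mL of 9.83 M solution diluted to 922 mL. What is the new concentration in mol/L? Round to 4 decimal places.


Dilution: M1*V1 = M2*V2, solve for M2.
M2 = M1*V1 / V2
M2 = 9.83 * 86 / 922
M2 = 845.38 / 922
M2 = 0.91689805 mol/L, rounded to 4 dp:

0.9169 mol/L


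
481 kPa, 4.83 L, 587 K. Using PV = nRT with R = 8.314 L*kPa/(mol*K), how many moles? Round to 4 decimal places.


PV = nRT, solve for n = PV / (RT).
PV = 481 * 4.83 = 2323.23
RT = 8.314 * 587 = 4880.318
n = 2323.23 / 4880.318
n = 0.4760407 mol, rounded to 4 dp:

0.4760 mol


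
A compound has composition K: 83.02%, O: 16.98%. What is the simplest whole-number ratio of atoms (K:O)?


Assume 100 g of compound, divide each mass% by atomic mass to get moles, then normalize by the smallest to get a raw atom ratio.
Moles per 100 g: K: 83.02/39.098 = 2.1234, O: 16.98/15.999 = 1.0613
Raw ratio (divide by min = 1.0613): K: 2.001, O: 1.0
Multiply by 1 to clear fractions: K: 2.001 ~= 2, O: 1.0 ~= 1
Reduce by GCD to get the simplest whole-number ratio:

2:1


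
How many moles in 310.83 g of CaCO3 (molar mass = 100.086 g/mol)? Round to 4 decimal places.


n = mass / M
n = 310.83 / 100.086
n = 3.10562916 mol, rounded to 4 dp:

3.1056 mol


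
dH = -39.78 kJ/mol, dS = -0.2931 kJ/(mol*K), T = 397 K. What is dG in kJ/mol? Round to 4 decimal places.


Gibbs: dG = dH - T*dS (consistent units, dS already in kJ/(mol*K)).
T*dS = 397 * -0.2931 = -116.3607
dG = -39.78 - (-116.3607)
dG = 76.5807 kJ/mol, rounded to 4 dp:

76.5807 kJ/mol


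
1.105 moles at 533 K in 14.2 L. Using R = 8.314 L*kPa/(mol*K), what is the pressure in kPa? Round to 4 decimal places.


PV = nRT, solve for P = nRT / V.
nRT = 1.105 * 8.314 * 533 = 4896.655
P = 4896.655 / 14.2
P = 344.83485915 kPa, rounded to 4 dp:

344.8349 kPa


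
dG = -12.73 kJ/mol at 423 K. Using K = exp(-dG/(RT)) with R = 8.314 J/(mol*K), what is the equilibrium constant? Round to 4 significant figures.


dG is in kJ/mol; multiply by 1000 to match R in J/(mol*K).
RT = 8.314 * 423 = 3516.822 J/mol
exponent = -dG*1000 / (RT) = -(-12.73*1000) / 3516.822 = 3.61974533
K = exp(3.61974533)
K = 37.32806, rounded to 4 significant figures:

37.33


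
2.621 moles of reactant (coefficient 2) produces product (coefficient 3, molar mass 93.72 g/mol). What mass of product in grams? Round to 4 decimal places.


Use the coefficient ratio to convert reactant moles to product moles, then multiply by the product's molar mass.
moles_P = moles_R * (coeff_P / coeff_R) = 2.621 * (3/2) = 3.9315
mass_P = moles_P * M_P = 3.9315 * 93.72
mass_P = 368.46018 g, rounded to 4 dp:

368.4602 g


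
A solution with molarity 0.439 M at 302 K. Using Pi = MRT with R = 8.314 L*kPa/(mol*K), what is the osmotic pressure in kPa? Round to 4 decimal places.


Osmotic pressure (van't Hoff): Pi = M*R*T.
RT = 8.314 * 302 = 2510.828
Pi = 0.439 * 2510.828
Pi = 1102.253492 kPa, rounded to 4 dp:

1102.2535 kPa


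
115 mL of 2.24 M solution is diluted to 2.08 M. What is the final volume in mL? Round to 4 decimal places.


Dilution: M1*V1 = M2*V2, solve for V2.
V2 = M1*V1 / M2
V2 = 2.24 * 115 / 2.08
V2 = 257.6 / 2.08
V2 = 123.84615385 mL, rounded to 4 dp:

123.8462 mL


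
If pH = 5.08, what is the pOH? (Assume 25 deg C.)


At 25 deg C, pH + pOH = 14.
pOH = 14 - pH = 14 - 5.08
pOH = 8.92:

8.92


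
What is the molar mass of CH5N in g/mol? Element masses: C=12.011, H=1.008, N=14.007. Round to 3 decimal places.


M = sum(count * atomic_mass) over atoms.
M = 1*12.011 + 5*1.008 + 1*14.007
M = 12.011 + 5.04 + 14.007
M = 31.058 g/mol, rounded to 3 dp:

31.058 g/mol


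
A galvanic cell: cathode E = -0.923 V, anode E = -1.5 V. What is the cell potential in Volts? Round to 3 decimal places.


Standard cell potential: E_cell = E_cathode - E_anode.
E_cell = -0.923 - (-1.5)
E_cell = 0.577 V, rounded to 3 dp:

0.577 V


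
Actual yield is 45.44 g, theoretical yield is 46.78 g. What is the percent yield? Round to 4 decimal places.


% yield = 100 * actual / theoretical
% yield = 100 * 45.44 / 46.78
% yield = 97.135528 %, rounded to 4 dp:

97.1355 %
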